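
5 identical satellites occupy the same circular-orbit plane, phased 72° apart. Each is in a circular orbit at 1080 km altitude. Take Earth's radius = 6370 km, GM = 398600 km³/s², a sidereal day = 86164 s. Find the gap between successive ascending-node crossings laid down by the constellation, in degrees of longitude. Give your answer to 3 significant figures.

Semi-major axis a = 6370 + 1080 = 7450 km. Period T = 2π√(a³/μ) = 2π√(7450³/398600) = 6399.5 s = 106.66 min.
Single-satellite node shift = (6399.5/86164) × 360° = 26.74°.
With 5 satellites evenly phased, successive equator crossings are 26.74/5 = 5.348° apart.

5.35°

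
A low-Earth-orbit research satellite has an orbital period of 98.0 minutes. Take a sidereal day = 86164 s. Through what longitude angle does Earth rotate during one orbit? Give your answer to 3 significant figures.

T = 98.0 min = 5880.0 s.
During one orbit Earth rotates (5880.0 / 86164) × 360° = 24.57°.

24.6°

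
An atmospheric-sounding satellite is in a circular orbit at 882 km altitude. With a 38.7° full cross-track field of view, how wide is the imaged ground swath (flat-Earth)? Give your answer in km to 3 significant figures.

Half-angle = 38.7°/2 = 19.35°.
Swath width ≈ 2h·tan(θ/2) = 2 × 882 × tan(19.35°) = 619.5 km.

619 km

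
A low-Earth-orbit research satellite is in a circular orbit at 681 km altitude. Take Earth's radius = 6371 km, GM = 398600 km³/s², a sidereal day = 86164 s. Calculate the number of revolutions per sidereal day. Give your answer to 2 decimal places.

Semi-major axis a = 6371 + 681 = 7052 km. Period T = 2π√(a³/μ) = 2π√(7052³/398600) = 5893.6 s = 98.23 min.
Orbits per sidereal day = 86164 / 5893.6 = 14.620.

14.62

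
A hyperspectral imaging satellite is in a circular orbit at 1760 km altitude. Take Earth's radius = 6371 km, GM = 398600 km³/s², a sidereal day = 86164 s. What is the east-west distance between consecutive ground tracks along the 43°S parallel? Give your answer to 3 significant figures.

Semi-major axis a = 6371 + 1760 = 8131 km. Period T = 2π√(a³/μ) = 2π√(8131³/398600) = 7296.7 s = 121.61 min.
Node shift per orbit = (7296.7/86164) × 360° = 30.49°.
Equatorial spacing = 30.49 × 111.2 km/° = 3390 km.
At 43° latitude, spacing = 3390 × cos(43°) = 2479 km.

2480 km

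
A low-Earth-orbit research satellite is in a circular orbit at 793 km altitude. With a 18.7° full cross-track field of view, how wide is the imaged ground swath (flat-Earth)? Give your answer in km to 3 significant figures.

261 km

Half-angle = 18.7°/2 = 9.35°.
Swath width ≈ 2h·tan(θ/2) = 2 × 793 × tan(9.35°) = 261.1 km.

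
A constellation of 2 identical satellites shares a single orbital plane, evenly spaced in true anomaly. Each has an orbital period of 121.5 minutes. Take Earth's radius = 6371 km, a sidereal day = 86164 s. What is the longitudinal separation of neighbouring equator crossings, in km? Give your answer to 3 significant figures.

T = 121.5 min = 7290.0 s.
Single-satellite node shift = (7290.0/86164) × 360° = 30.46°.
With 2 satellites evenly phased, successive equator crossings are 30.46/2 = 15.229° apart.
That is 15.229 × 111.2 = 1693 km at the equator.

1690 km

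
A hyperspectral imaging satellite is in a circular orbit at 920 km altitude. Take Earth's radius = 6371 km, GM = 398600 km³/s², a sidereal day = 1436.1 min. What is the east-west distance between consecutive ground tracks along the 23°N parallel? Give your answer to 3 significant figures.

2650 km

Semi-major axis a = 6371 + 920 = 7291 km. Period T = 2π√(a³/μ) = 2π√(7291³/398600) = 6195.7 s = 103.26 min.
Node shift per orbit = (6195.7/86166) × 360° = 25.89°.
Equatorial spacing = 25.89 × 111.2 km/° = 2878 km.
At 23° latitude, spacing = 2878 × cos(23°) = 2650 km.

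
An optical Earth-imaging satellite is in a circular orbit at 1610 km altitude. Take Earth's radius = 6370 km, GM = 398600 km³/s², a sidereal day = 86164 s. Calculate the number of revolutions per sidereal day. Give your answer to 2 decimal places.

Semi-major axis a = 6370 + 1610 = 7980 km. Period T = 2π√(a³/μ) = 2π√(7980³/398600) = 7094.4 s = 118.24 min.
Orbits per sidereal day = 86164 / 7094.4 = 12.145.

12.15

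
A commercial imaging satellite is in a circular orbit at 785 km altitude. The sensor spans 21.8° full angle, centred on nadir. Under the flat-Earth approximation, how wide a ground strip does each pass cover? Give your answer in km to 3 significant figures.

Half-angle = 21.8°/2 = 10.9°.
Swath width ≈ 2h·tan(θ/2) = 2 × 785 × tan(10.9°) = 302.3 km.

302 km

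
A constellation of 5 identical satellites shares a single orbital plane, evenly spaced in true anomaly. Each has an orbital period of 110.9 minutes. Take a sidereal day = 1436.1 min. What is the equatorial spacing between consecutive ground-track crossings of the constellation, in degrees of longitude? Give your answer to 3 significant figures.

5.56°

T = 110.9 min = 6654.0 s.
Single-satellite node shift = (6654.0/86166) × 360° = 27.80°.
With 5 satellites evenly phased, successive equator crossings are 27.80/5 = 5.560° apart.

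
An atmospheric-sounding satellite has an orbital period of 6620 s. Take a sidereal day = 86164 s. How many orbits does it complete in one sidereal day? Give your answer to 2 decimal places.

Orbits per sidereal day = 86164 / 6620.0 = 13.016.

13.02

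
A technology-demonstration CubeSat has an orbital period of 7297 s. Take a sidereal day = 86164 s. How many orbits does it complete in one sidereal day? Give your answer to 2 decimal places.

11.81

Orbits per sidereal day = 86164 / 7297.0 = 11.808.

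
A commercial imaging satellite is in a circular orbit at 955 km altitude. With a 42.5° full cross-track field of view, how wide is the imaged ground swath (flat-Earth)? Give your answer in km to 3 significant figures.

Half-angle = 42.5°/2 = 21.25°.
Swath width ≈ 2h·tan(θ/2) = 2 × 955 × tan(21.25°) = 742.8 km.

743 km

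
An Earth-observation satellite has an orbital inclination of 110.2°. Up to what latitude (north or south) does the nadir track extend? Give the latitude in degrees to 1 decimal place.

Retrograde orbit: the ground track reaches ±(180° − i) = ±(180 − 110.2) = ±69.8°.

69.8°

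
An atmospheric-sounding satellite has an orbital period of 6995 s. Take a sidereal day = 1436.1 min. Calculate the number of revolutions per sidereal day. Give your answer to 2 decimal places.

Orbits per sidereal day = 86166 / 6995.0 = 12.318.

12.32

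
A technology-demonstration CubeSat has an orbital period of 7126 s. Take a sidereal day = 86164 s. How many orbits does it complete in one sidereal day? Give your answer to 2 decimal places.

Orbits per sidereal day = 86164 / 7126.0 = 12.091.

12.09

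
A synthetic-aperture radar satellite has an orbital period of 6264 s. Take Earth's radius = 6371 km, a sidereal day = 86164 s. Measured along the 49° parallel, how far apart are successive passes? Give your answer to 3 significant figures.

Node shift per orbit = (6264.0/86164) × 360° = 26.17°.
Equatorial spacing = 26.17 × 111.2 km/° = 2910 km.
At 49° latitude, spacing = 2910 × cos(49°) = 1909 km.

1910 km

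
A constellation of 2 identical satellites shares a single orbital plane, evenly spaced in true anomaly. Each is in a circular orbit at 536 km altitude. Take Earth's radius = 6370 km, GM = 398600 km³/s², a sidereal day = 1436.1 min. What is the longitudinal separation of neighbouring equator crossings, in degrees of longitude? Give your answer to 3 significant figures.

11.9°

Semi-major axis a = 6370 + 536 = 6906 km. Period T = 2π√(a³/μ) = 2π√(6906³/398600) = 5711.5 s = 95.19 min.
Single-satellite node shift = (5711.5/86166) × 360° = 23.86°.
With 2 satellites evenly phased, successive equator crossings are 23.86/2 = 11.931° apart.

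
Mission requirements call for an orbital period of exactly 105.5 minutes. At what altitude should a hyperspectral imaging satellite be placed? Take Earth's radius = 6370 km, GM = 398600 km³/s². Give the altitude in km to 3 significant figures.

T = 105.5 min = 6330.0 s.
From T = 2π√(a³/μ): a = (μ T²/4π²)^(1/3) = (398600 × 6330.0² / 4π²)^(1/3) = 7396 km.
Altitude h = a − R = 7396 − 6370 = 1026 km.

1030 km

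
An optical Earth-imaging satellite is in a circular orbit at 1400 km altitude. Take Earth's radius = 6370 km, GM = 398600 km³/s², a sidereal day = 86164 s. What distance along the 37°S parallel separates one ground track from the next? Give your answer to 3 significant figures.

Semi-major axis a = 6370 + 1400 = 7770 km. Period T = 2π√(a³/μ) = 2π√(7770³/398600) = 6816.2 s = 113.60 min.
Node shift per orbit = (6816.2/86164) × 360° = 28.48°.
Equatorial spacing = 28.48 × 111.2 km/° = 3166 km.
At 37° latitude, spacing = 3166 × cos(37°) = 2529 km.

2530 km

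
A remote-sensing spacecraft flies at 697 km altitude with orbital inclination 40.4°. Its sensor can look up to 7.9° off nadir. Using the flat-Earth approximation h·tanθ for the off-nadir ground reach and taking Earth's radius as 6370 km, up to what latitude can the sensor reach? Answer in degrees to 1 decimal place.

41.3°

For a prograde orbit the ground track reaches latitude ±i = ±40.4°.
Sensor half-swath on the ground ≈ 697·tan(7.9°) = 97 km = 0.87° of latitude.
Maximum observable latitude ≈ 40.4 + 0.87 = 41.3°.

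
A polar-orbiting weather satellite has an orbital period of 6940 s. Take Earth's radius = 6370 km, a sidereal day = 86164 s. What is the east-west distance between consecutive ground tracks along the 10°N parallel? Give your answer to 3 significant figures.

Node shift per orbit = (6940.0/86164) × 360° = 29.00°.
Equatorial spacing = 29.00 × 111.2 km/° = 3224 km.
At 10° latitude, spacing = 3224 × cos(10°) = 3175 km.

3170 km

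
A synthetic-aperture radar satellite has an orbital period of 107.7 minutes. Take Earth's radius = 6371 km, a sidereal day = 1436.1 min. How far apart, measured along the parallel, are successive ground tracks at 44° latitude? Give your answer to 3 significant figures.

2160 km

T = 107.7 min = 6462.0 s.
Node shift per orbit = (6462.0/86166) × 360° = 27.00°.
Equatorial spacing = 27.00 × 111.2 km/° = 3002 km.
At 44° latitude, spacing = 3002 × cos(44°) = 2159 km.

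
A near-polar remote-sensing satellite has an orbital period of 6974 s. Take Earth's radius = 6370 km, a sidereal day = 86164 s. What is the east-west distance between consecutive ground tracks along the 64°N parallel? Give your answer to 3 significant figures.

1420 km

Node shift per orbit = (6974.0/86164) × 360° = 29.14°.
Equatorial spacing = 29.14 × 111.2 km/° = 3239 km.
At 64° latitude, spacing = 3239 × cos(64°) = 1420 km.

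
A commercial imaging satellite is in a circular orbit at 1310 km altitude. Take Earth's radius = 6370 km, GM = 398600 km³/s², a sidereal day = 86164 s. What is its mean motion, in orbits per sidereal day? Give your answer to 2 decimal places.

Semi-major axis a = 6370 + 1310 = 7680 km. Period T = 2π√(a³/μ) = 2π√(7680³/398600) = 6698.1 s = 111.64 min.
Orbits per sidereal day = 86164 / 6698.1 = 12.864.

12.86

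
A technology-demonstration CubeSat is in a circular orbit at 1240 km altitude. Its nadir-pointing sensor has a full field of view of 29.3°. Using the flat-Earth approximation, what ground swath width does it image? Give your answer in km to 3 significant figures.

648 km

Half-angle = 29.3°/2 = 14.65°.
Swath width ≈ 2h·tan(θ/2) = 2 × 1240 × tan(14.65°) = 648.3 km.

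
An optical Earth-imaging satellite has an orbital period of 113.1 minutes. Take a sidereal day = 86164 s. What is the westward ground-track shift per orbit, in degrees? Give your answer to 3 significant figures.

T = 113.1 min = 6786.0 s.
During one orbit Earth rotates (6786.0 / 86164) × 360° = 28.35°.

28.4°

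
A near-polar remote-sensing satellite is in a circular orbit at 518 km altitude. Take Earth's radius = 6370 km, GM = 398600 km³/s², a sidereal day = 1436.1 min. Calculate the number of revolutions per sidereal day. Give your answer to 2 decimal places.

Semi-major axis a = 6370 + 518 = 6888 km. Period T = 2π√(a³/μ) = 2π√(6888³/398600) = 5689.2 s = 94.82 min.
Orbits per sidereal day = 86166 / 5689.2 = 15.146.

15.15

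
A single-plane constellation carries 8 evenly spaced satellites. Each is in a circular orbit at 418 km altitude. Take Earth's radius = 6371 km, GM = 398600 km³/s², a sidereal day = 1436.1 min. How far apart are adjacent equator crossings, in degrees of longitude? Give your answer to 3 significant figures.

2.91°

Semi-major axis a = 6371 + 418 = 6789 km. Period T = 2π√(a³/μ) = 2π√(6789³/398600) = 5567.0 s = 92.78 min.
Single-satellite node shift = (5567.0/86166) × 360° = 23.26°.
With 8 satellites evenly phased, successive equator crossings are 23.26/8 = 2.907° apart.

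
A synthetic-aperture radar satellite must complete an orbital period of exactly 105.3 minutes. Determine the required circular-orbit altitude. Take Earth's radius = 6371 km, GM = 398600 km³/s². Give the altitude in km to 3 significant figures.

1020 km

T = 105.3 min = 6318.0 s.
From T = 2π√(a³/μ): a = (μ T²/4π²)^(1/3) = (398600 × 6318.0² / 4π²)^(1/3) = 7387 km.
Altitude h = a − R = 7387 − 6371 = 1016 km.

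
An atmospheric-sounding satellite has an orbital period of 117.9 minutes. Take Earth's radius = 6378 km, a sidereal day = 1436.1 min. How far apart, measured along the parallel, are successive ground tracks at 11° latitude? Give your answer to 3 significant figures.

T = 117.9 min = 7074.0 s.
Node shift per orbit = (7074.0/86166) × 360° = 29.56°.
Equatorial spacing = 29.56 × 111.3 km/° = 3290 km.
At 11° latitude, spacing = 3290 × cos(11°) = 3230 km.

3230 km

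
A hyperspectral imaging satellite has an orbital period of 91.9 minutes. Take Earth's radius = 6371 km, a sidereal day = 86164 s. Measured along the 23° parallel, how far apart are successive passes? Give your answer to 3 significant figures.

2360 km

T = 91.9 min = 5514.0 s.
Node shift per orbit = (5514.0/86164) × 360° = 23.04°.
Equatorial spacing = 23.04 × 111.2 km/° = 2562 km.
At 23° latitude, spacing = 2562 × cos(23°) = 2358 km.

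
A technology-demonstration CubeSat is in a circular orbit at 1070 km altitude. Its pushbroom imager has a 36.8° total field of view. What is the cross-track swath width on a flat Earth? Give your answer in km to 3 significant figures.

712 km

Half-angle = 36.8°/2 = 18.4°.
Swath width ≈ 2h·tan(θ/2) = 2 × 1070 × tan(18.4°) = 711.9 km.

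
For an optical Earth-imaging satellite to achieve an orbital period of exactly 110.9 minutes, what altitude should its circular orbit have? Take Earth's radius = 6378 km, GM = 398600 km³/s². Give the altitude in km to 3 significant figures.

T = 110.9 min = 6654.0 s.
From T = 2π√(a³/μ): a = (μ T²/4π²)^(1/3) = (398600 × 6654.0² / 4π²)^(1/3) = 7646 km.
Altitude h = a − R = 7646 − 6378 = 1268 km.

1270 km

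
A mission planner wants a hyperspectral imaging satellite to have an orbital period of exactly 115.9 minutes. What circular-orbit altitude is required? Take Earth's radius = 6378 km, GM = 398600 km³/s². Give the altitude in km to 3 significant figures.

1500 km

T = 115.9 min = 6954.0 s.
From T = 2π√(a³/μ): a = (μ T²/4π²)^(1/3) = (398600 × 6954.0² / 4π²)^(1/3) = 7874 km.
Altitude h = a − R = 7874 − 6378 = 1496 km.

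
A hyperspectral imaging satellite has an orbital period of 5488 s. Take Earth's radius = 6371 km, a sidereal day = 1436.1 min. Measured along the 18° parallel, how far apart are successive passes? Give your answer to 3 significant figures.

2420 km

Node shift per orbit = (5488.0/86166) × 360° = 22.93°.
Equatorial spacing = 22.93 × 111.2 km/° = 2550 km.
At 18° latitude, spacing = 2550 × cos(18°) = 2425 km.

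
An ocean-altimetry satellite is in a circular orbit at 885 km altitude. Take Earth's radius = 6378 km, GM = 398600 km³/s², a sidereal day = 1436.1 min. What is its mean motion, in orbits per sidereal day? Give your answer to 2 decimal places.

13.99

Semi-major axis a = 6378 + 885 = 7263 km. Period T = 2π√(a³/μ) = 2π√(7263³/398600) = 6160.1 s = 102.67 min.
Orbits per sidereal day = 86166 / 6160.1 = 13.988.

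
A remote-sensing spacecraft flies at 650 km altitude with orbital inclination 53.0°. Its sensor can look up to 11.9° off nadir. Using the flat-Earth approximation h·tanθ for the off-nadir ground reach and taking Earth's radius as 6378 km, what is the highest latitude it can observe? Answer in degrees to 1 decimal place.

54.2°

For a prograde orbit the ground track reaches latitude ±i = ±53.0°.
Sensor half-swath on the ground ≈ 650·tan(11.9°) = 137 km = 1.23° of latitude.
Maximum observable latitude ≈ 53.0 + 1.23 = 54.2°.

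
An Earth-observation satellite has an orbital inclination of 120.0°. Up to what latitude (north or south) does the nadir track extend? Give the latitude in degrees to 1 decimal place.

Retrograde orbit: the ground track reaches ±(180° − i) = ±(180 − 120.0) = ±60.0°.

60.0°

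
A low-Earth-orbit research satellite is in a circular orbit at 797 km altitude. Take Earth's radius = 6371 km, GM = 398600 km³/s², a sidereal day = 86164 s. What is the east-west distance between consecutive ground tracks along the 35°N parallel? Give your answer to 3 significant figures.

Semi-major axis a = 6371 + 797 = 7168 km. Period T = 2π√(a³/μ) = 2π√(7168³/398600) = 6039.6 s = 100.66 min.
Node shift per orbit = (6039.6/86164) × 360° = 25.23°.
Equatorial spacing = 25.23 × 111.2 km/° = 2806 km.
At 35° latitude, spacing = 2806 × cos(35°) = 2298 km.

2300 km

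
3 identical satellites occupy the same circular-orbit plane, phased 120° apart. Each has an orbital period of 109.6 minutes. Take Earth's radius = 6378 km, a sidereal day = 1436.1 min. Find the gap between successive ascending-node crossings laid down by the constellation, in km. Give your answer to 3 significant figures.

1020 km

T = 109.6 min = 6576.0 s.
Single-satellite node shift = (6576.0/86166) × 360° = 27.47°.
With 3 satellites evenly phased, successive equator crossings are 27.47/3 = 9.158° apart.
That is 9.158 × 111.3 = 1019 km at the equator.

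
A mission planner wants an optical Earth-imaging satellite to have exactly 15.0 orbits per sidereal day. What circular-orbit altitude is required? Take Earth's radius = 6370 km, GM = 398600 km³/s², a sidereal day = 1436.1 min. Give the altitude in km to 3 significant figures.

562 km

Required period T = 86166 / 15.0 = 5744.4 s.
From T = 2π√(a³/μ): a = (μ T²/4π²)^(1/3) = (398600 × 5744.4² / 4π²)^(1/3) = 6932 km.
Altitude h = a − R = 6932 − 6370 = 562 km.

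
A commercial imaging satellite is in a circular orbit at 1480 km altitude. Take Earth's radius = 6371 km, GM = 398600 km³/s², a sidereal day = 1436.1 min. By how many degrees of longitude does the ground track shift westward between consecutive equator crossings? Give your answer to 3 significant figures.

28.9°

Semi-major axis a = 6371 + 1480 = 7851 km. Period T = 2π√(a³/μ) = 2π√(7851³/398600) = 6923.1 s = 115.38 min.
During one orbit Earth rotates (6923.1 / 86166) × 360° = 28.92°.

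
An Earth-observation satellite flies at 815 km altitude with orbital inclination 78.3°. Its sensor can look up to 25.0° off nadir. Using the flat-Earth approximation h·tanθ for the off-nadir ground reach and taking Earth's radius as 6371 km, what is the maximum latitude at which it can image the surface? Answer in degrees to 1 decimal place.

81.7°

For a prograde orbit the ground track reaches latitude ±i = ±78.3°.
Sensor half-swath on the ground ≈ 815·tan(25.0°) = 380 km = 3.42° of latitude.
Maximum observable latitude ≈ 78.3 + 3.42 = 81.7°.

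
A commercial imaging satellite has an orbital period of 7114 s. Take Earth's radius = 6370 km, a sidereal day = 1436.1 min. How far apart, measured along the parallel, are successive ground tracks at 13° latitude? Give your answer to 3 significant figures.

3220 km

Node shift per orbit = (7114.0/86166) × 360° = 29.72°.
Equatorial spacing = 29.72 × 111.2 km/° = 3304 km.
At 13° latitude, spacing = 3304 × cos(13°) = 3220 km.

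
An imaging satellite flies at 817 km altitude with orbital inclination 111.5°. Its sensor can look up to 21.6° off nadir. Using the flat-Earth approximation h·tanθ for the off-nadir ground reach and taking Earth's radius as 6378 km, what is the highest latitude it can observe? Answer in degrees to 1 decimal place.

Retrograde orbit: the ground track reaches ±(180° − i) = ±(180 − 111.5) = ±68.5°.
Sensor half-swath on the ground ≈ 817·tan(21.6°) = 323 km = 2.91° of latitude.
Maximum observable latitude ≈ 68.5 + 2.91 = 71.4°.

71.4°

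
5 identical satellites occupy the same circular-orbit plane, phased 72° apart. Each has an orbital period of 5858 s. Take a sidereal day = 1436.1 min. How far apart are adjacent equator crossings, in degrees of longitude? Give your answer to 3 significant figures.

Single-satellite node shift = (5858.0/86166) × 360° = 24.47°.
With 5 satellites evenly phased, successive equator crossings are 24.47/5 = 4.895° apart.

4.89°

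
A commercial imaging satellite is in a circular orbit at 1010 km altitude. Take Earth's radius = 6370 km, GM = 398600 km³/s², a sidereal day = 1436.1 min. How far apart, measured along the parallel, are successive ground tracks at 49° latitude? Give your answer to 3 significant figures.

1920 km

Semi-major axis a = 6370 + 1010 = 7380 km. Period T = 2π√(a³/μ) = 2π√(7380³/398600) = 6309.5 s = 105.16 min.
Node shift per orbit = (6309.5/86166) × 360° = 26.36°.
Equatorial spacing = 26.36 × 111.2 km/° = 2931 km.
At 49° latitude, spacing = 2931 × cos(49°) = 1923 km.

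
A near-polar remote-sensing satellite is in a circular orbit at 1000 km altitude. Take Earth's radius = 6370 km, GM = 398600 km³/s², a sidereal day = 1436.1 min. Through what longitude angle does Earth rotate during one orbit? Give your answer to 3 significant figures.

26.3°

Semi-major axis a = 6370 + 1000 = 7370 km. Period T = 2π√(a³/μ) = 2π√(7370³/398600) = 6296.7 s = 104.94 min.
During one orbit Earth rotates (6296.7 / 86166) × 360° = 26.31°.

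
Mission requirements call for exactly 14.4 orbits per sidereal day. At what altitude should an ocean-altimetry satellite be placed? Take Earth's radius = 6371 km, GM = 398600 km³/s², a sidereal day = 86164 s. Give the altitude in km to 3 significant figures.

Required period T = 86164 / 14.4 = 5983.6 s.
From T = 2π√(a³/μ): a = (μ T²/4π²)^(1/3) = (398600 × 5983.6² / 4π²)^(1/3) = 7124 km.
Altitude h = a − R = 7124 − 6371 = 753 km.

753 km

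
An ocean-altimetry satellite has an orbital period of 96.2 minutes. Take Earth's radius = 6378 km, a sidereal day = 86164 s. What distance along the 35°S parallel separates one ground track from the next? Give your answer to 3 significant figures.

T = 96.2 min = 5772.0 s.
Node shift per orbit = (5772.0/86164) × 360° = 24.12°.
Equatorial spacing = 24.12 × 111.3 km/° = 2685 km.
At 35° latitude, spacing = 2685 × cos(35°) = 2199 km.

2200 km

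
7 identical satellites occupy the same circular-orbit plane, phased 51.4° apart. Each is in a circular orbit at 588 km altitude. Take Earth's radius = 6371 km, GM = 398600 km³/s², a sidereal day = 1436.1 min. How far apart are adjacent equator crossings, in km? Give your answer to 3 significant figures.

Semi-major axis a = 6371 + 588 = 6959 km. Period T = 2π√(a³/μ) = 2π√(6959³/398600) = 5777.4 s = 96.29 min.
Single-satellite node shift = (5777.4/86166) × 360° = 24.14°.
With 7 satellites evenly phased, successive equator crossings are 24.14/7 = 3.448° apart.
That is 3.448 × 111.2 = 383 km at the equator.

383 km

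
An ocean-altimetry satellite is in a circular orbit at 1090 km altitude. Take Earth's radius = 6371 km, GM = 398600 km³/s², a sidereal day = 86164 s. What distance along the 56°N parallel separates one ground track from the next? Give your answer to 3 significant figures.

1670 km

Semi-major axis a = 6371 + 1090 = 7461 km. Period T = 2π√(a³/μ) = 2π√(7461³/398600) = 6413.7 s = 106.89 min.
Node shift per orbit = (6413.7/86164) × 360° = 26.80°.
Equatorial spacing = 26.80 × 111.2 km/° = 2980 km.
At 56° latitude, spacing = 2980 × cos(56°) = 1666 km.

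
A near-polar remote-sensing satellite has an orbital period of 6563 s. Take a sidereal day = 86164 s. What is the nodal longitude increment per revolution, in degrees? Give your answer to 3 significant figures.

27.4°

During one orbit Earth rotates (6563.0 / 86164) × 360° = 27.42°.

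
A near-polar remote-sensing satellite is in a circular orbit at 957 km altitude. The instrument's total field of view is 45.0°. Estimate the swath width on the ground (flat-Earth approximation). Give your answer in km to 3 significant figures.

793 km

Half-angle = 45.0°/2 = 22.5°.
Swath width ≈ 2h·tan(θ/2) = 2 × 957 × tan(22.5°) = 792.8 km.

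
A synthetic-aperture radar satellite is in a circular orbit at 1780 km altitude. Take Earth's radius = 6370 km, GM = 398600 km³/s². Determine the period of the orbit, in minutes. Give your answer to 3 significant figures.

Semi-major axis a = 6370 + 1780 = 8150 km. Period T = 2π√(a³/μ) = 2π√(8150³/398600) = 7322.3 s = 122.04 min.

122 min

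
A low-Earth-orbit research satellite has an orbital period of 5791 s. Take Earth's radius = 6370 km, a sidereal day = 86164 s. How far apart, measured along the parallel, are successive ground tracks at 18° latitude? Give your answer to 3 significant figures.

Node shift per orbit = (5791.0/86164) × 360° = 24.20°.
Equatorial spacing = 24.20 × 111.2 km/° = 2690 km.
At 18° latitude, spacing = 2690 × cos(18°) = 2558 km.

2560 km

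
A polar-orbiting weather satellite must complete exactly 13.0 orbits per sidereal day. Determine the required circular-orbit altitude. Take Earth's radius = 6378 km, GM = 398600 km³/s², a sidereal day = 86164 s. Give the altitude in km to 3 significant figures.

1250 km

Required period T = 86164 / 13.0 = 6628.0 s.
From T = 2π√(a³/μ): a = (μ T²/4π²)^(1/3) = (398600 × 6628.0² / 4π²)^(1/3) = 7626 km.
Altitude h = a − R = 7626 − 6378 = 1248 km.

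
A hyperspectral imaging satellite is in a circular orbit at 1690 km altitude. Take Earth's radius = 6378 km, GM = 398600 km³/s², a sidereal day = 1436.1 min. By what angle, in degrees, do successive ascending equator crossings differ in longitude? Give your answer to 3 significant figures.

30.1°

Semi-major axis a = 6378 + 1690 = 8068 km. Period T = 2π√(a³/μ) = 2π√(8068³/398600) = 7212.1 s = 120.20 min.
During one orbit Earth rotates (7212.1 / 86166) × 360° = 30.13°.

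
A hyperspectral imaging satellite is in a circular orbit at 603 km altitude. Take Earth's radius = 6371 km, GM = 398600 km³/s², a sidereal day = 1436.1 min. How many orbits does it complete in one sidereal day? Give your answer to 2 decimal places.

Semi-major axis a = 6371 + 603 = 6974 km. Period T = 2π√(a³/μ) = 2π√(6974³/398600) = 5796.1 s = 96.60 min.
Orbits per sidereal day = 86166 / 5796.1 = 14.866.

14.87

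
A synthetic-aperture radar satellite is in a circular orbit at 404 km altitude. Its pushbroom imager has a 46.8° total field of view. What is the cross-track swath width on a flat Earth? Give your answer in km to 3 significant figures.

350 km

Half-angle = 46.8°/2 = 23.4°.
Swath width ≈ 2h·tan(θ/2) = 2 × 404 × tan(23.4°) = 349.7 km.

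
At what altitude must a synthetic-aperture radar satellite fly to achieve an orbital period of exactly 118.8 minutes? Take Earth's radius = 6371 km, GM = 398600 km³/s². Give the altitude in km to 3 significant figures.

T = 118.8 min = 7128.0 s.
From T = 2π√(a³/μ): a = (μ T²/4π²)^(1/3) = (398600 × 7128.0² / 4π²)^(1/3) = 8005 km.
Altitude h = a − R = 8005 − 6371 = 1634 km.

1630 km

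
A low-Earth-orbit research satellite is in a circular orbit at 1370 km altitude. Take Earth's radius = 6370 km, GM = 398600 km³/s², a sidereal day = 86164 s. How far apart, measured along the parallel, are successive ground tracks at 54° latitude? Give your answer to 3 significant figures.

Semi-major axis a = 6370 + 1370 = 7740 km. Period T = 2π√(a³/μ) = 2π√(7740³/398600) = 6776.8 s = 112.95 min.
Node shift per orbit = (6776.8/86164) × 360° = 28.31°.
Equatorial spacing = 28.31 × 111.2 km/° = 3148 km.
At 54° latitude, spacing = 3148 × cos(54°) = 1850 km.

1850 km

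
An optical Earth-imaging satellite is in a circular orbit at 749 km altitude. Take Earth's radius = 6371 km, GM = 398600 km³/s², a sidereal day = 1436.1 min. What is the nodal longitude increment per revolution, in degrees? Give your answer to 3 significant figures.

Semi-major axis a = 6371 + 749 = 7120 km. Period T = 2π√(a³/μ) = 2π√(7120³/398600) = 5979.0 s = 99.65 min.
During one orbit Earth rotates (5979.0 / 86166) × 360° = 24.98°.

25.0°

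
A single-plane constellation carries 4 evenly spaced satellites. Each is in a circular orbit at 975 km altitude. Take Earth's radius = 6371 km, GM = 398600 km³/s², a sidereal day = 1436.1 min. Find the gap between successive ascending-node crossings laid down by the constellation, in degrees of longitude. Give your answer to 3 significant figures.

6.54°

Semi-major axis a = 6371 + 975 = 7346 km. Period T = 2π√(a³/μ) = 2π√(7346³/398600) = 6266.0 s = 104.43 min.
Single-satellite node shift = (6266.0/86166) × 360° = 26.18°.
With 4 satellites evenly phased, successive equator crossings are 26.18/4 = 6.545° apart.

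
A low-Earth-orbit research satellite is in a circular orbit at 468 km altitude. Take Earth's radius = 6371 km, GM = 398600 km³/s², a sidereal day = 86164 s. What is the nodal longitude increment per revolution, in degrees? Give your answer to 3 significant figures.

Semi-major axis a = 6371 + 468 = 6839 km. Period T = 2π√(a³/μ) = 2π√(6839³/398600) = 5628.6 s = 93.81 min.
During one orbit Earth rotates (5628.6 / 86164) × 360° = 23.52°.

23.5°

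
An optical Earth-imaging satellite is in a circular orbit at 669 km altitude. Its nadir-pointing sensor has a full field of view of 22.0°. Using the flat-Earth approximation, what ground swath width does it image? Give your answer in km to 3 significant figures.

Half-angle = 22.0°/2 = 11°.
Swath width ≈ 2h·tan(θ/2) = 2 × 669 × tan(11°) = 260.1 km.

260 km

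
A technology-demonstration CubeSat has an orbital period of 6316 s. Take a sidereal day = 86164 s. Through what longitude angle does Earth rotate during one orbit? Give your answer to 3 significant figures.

26.4°

During one orbit Earth rotates (6316.0 / 86164) × 360° = 26.39°.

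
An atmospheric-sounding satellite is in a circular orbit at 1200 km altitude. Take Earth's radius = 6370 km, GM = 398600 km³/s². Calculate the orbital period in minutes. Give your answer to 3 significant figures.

109 min

Semi-major axis a = 6370 + 1200 = 7570 km. Period T = 2π√(a³/μ) = 2π√(7570³/398600) = 6554.7 s = 109.25 min.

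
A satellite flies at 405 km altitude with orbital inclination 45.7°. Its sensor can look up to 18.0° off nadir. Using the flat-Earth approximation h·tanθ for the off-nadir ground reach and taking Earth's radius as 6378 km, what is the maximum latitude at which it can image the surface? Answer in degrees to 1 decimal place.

46.9°

For a prograde orbit the ground track reaches latitude ±i = ±45.7°.
Sensor half-swath on the ground ≈ 405·tan(18.0°) = 132 km = 1.18° of latitude.
Maximum observable latitude ≈ 45.7 + 1.18 = 46.9°.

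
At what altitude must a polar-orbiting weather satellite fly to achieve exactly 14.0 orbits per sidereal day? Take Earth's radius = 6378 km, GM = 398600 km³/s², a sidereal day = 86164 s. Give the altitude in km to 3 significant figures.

881 km

Required period T = 86164 / 14.0 = 6154.6 s.
From T = 2π√(a³/μ): a = (μ T²/4π²)^(1/3) = (398600 × 6154.6² / 4π²)^(1/3) = 7259 km.
Altitude h = a − R = 7259 − 6378 = 881 km.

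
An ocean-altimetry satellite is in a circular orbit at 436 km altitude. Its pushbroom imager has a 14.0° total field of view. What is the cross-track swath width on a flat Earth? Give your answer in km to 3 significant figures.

107 km

Half-angle = 14.0°/2 = 7°.
Swath width ≈ 2h·tan(θ/2) = 2 × 436 × tan(7°) = 107.1 km.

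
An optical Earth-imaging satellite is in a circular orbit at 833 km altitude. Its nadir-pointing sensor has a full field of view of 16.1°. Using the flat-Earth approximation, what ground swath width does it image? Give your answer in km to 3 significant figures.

Half-angle = 16.1°/2 = 8.05°.
Swath width ≈ 2h·tan(θ/2) = 2 × 833 × tan(8.05°) = 235.6 km.

236 km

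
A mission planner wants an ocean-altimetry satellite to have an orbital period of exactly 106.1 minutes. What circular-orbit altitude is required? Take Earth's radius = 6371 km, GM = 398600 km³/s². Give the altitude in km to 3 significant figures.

1050 km

T = 106.1 min = 6366.0 s.
From T = 2π√(a³/μ): a = (μ T²/4π²)^(1/3) = (398600 × 6366.0² / 4π²)^(1/3) = 7424 km.
Altitude h = a − R = 7424 − 6371 = 1053 km.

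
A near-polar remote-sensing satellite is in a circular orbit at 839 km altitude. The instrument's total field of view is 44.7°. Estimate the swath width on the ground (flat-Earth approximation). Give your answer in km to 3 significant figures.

Half-angle = 44.7°/2 = 22.35°.
Swath width ≈ 2h·tan(θ/2) = 2 × 839 × tan(22.35°) = 689.9 km.

690 km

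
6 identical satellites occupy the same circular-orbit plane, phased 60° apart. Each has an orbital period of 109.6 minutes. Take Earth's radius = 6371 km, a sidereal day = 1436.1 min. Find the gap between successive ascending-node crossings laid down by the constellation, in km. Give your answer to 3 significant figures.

T = 109.6 min = 6576.0 s.
Single-satellite node shift = (6576.0/86166) × 360° = 27.47°.
With 6 satellites evenly phased, successive equator crossings are 27.47/6 = 4.579° apart.
That is 4.579 × 111.2 = 509 km at the equator.

509 km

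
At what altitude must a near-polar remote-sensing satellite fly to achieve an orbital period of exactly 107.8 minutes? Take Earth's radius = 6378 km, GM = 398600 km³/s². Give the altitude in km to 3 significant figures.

T = 107.8 min = 6468.0 s.
From T = 2π√(a³/μ): a = (μ T²/4π²)^(1/3) = (398600 × 6468.0² / 4π²)^(1/3) = 7503 km.
Altitude h = a − R = 7503 − 6378 = 1125 km.

1130 km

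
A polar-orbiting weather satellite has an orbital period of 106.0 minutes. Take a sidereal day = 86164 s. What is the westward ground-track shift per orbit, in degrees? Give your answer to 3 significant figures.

T = 106.0 min = 6360.0 s.
During one orbit Earth rotates (6360.0 / 86164) × 360° = 26.57°.

26.6°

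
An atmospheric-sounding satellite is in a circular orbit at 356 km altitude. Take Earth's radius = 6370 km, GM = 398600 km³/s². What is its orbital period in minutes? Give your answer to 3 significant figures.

Semi-major axis a = 6370 + 356 = 6726 km. Period T = 2π√(a³/μ) = 2π√(6726³/398600) = 5489.7 s = 91.49 min.

91.5 min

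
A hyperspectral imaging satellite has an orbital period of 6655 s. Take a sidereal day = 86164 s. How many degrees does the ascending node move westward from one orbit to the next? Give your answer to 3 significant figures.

27.8°

During one orbit Earth rotates (6655.0 / 86164) × 360° = 27.81°.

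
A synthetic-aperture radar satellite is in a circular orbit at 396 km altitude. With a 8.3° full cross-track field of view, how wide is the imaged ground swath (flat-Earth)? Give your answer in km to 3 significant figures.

Half-angle = 8.3°/2 = 4.15°.
Swath width ≈ 2h·tan(θ/2) = 2 × 396 × tan(4.15°) = 57.5 km.

57.5 km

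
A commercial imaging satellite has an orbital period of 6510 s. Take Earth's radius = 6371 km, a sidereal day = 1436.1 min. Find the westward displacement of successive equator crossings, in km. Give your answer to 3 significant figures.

3020 km

During one orbit Earth rotates (6510.0 / 86166) × 360° = 27.20°.
At the equator that is 27.20° × (2π·6371/360) km/° = 27.20 × 111.2 = 3024 km.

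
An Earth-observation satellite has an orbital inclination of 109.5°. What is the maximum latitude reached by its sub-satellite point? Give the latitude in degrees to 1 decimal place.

Retrograde orbit: the ground track reaches ±(180° − i) = ±(180 − 109.5) = ±70.5°.

70.5°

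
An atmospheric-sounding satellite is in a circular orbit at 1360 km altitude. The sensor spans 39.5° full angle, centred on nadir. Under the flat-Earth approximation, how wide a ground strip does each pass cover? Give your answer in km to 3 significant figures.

977 km

Half-angle = 39.5°/2 = 19.75°.
Swath width ≈ 2h·tan(θ/2) = 2 × 1360 × tan(19.75°) = 976.6 km.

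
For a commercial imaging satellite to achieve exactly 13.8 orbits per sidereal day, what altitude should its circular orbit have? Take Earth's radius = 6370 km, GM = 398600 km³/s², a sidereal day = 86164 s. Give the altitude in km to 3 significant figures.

959 km

Required period T = 86164 / 13.8 = 6243.8 s.
From T = 2π√(a³/μ): a = (μ T²/4π²)^(1/3) = (398600 × 6243.8² / 4π²)^(1/3) = 7329 km.
Altitude h = a − R = 7329 − 6370 = 959 km.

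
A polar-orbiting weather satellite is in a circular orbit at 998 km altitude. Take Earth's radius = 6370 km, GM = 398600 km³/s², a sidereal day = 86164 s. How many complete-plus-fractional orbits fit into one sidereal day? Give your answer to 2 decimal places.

Semi-major axis a = 6370 + 998 = 7368 km. Period T = 2π√(a³/μ) = 2π√(7368³/398600) = 6294.1 s = 104.90 min.
Orbits per sidereal day = 86164 / 6294.1 = 13.690.

13.69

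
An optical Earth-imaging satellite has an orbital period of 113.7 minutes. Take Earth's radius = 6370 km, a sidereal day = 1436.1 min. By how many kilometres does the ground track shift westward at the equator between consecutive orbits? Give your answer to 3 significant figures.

3170 km

T = 113.7 min = 6822.0 s.
During one orbit Earth rotates (6822.0 / 86166) × 360° = 28.50°.
At the equator that is 28.50° × (2π·6370/360) km/° = 28.50 × 111.2 = 3169 km.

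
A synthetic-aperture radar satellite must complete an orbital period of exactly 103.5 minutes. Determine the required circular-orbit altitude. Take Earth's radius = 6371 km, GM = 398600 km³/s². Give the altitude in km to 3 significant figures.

931 km

T = 103.5 min = 6210.0 s.
From T = 2π√(a³/μ): a = (μ T²/4π²)^(1/3) = (398600 × 6210.0² / 4π²)^(1/3) = 7302 km.
Altitude h = a − R = 7302 − 6371 = 931 km.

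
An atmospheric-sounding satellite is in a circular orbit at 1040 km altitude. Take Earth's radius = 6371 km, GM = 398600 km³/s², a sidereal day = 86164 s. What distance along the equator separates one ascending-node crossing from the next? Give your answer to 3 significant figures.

Semi-major axis a = 6371 + 1040 = 7411 km. Period T = 2π√(a³/μ) = 2π√(7411³/398600) = 6349.3 s = 105.82 min.
During one orbit Earth rotates (6349.3 / 86164) × 360° = 26.53°.
At the equator that is 26.53° × (2π·6371/360) km/° = 26.53 × 111.2 = 2950 km.

2950 km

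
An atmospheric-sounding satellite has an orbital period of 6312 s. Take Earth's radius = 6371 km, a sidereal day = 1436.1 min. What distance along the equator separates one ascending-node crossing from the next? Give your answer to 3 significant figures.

During one orbit Earth rotates (6312.0 / 86166) × 360° = 26.37°.
At the equator that is 26.37° × (2π·6371/360) km/° = 26.37 × 111.2 = 2932 km.

2930 km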